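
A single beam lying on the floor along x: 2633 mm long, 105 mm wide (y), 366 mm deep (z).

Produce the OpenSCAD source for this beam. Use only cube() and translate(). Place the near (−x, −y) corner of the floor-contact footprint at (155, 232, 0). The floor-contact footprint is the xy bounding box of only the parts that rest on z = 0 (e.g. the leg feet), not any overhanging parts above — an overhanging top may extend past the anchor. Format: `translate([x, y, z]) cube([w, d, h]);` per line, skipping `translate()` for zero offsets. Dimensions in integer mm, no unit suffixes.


translate([155, 232, 0]) cube([2633, 105, 366]);


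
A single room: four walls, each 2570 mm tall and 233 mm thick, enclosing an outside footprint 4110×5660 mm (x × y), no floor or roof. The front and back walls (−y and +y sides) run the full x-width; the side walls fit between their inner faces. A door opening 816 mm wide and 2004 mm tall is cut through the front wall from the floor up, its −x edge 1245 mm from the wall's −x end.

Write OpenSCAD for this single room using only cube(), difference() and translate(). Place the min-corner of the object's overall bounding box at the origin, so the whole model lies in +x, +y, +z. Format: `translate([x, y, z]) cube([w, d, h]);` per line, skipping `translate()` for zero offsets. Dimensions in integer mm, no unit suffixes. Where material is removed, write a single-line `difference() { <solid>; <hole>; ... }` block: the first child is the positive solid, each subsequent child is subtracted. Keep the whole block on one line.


difference() { cube([4110, 233, 2570]); translate([1245, 0, 0]) cube([816, 233, 2004]); }
translate([0, 5427, 0]) cube([4110, 233, 2570]);
translate([0, 233, 0]) cube([233, 5194, 2570]);
translate([3877, 233, 0]) cube([233, 5194, 2570]);


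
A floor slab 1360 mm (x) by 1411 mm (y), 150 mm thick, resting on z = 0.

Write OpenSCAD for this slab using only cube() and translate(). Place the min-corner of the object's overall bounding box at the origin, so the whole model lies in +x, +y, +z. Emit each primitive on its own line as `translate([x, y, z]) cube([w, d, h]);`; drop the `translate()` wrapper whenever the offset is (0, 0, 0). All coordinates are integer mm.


cube([1360, 1411, 150]);


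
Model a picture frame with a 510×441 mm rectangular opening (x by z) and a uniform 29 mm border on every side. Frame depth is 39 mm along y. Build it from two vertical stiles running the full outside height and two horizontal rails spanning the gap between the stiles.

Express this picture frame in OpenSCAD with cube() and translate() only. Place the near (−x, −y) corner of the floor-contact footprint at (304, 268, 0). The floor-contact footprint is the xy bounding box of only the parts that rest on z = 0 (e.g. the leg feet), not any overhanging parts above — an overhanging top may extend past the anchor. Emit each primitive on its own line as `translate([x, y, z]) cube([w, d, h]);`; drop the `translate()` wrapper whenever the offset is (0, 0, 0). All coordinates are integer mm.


translate([304, 268, 0]) cube([29, 39, 499]);
translate([843, 268, 0]) cube([29, 39, 499]);
translate([333, 268, 0]) cube([510, 39, 29]);
translate([333, 268, 470]) cube([510, 39, 29]);


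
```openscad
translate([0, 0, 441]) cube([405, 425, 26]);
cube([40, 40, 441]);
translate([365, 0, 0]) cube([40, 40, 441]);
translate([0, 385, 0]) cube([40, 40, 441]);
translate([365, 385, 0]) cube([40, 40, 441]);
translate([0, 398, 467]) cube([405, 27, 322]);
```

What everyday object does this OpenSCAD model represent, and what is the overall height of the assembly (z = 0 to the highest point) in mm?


A chair. The overall height is 789 mm.

A slab on four corner posts with a tall panel at the back — a chair. The seat slab sits at z = 441 with thickness 26, and the 322 mm backrest starts at the seat top, so the overall height is 441 + 26 + 322 = 789 mm.


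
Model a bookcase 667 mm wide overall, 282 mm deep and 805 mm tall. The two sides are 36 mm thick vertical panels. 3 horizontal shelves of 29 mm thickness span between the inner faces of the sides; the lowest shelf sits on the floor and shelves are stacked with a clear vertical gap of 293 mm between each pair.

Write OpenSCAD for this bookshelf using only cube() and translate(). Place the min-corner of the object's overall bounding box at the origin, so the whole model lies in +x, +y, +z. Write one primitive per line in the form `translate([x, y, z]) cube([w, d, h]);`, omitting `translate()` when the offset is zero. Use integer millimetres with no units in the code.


cube([36, 282, 805]);
translate([631, 0, 0]) cube([36, 282, 805]);
translate([36, 0, 0]) cube([595, 282, 29]);
translate([36, 0, 322]) cube([595, 282, 29]);
translate([36, 0, 644]) cube([595, 282, 29]);


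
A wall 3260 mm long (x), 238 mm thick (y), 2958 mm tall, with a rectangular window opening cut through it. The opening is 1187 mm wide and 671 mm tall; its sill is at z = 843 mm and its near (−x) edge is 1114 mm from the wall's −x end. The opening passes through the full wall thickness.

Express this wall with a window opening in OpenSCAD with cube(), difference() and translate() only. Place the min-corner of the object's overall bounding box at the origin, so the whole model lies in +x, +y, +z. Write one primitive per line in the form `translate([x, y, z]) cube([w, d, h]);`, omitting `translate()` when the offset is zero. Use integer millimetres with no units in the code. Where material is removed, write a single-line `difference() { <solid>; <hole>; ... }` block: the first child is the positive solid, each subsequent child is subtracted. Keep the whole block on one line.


difference() { cube([3260, 238, 2958]); translate([1114, 0, 843]) cube([1187, 238, 671]); }


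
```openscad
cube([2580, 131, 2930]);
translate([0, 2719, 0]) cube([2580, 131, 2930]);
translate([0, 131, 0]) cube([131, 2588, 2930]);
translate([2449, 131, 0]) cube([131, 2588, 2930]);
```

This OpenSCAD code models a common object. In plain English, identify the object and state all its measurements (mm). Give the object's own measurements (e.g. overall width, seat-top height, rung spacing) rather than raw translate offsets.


The wall frame of a small rectangular building: four walls, each 2930 mm tall and 131 mm thick, enclosing a footprint 2580 mm (x) by 2850 mm (y) outside-to-outside, with no floor or roof. The front and back walls (the −y and +y sides) span the full width; the two side walls fit between them.


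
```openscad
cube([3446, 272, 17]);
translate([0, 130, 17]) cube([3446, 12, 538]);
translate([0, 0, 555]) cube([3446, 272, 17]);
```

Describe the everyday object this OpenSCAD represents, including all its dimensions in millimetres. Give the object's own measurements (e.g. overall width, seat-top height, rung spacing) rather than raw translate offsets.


An I-beam lying along x, 3446 mm long. Overall section height 572 mm. Two flanges 272 mm wide (y) and 17 mm thick, one on the floor and one at the top; a web 12 mm thick runs between them, centred on the flange width.


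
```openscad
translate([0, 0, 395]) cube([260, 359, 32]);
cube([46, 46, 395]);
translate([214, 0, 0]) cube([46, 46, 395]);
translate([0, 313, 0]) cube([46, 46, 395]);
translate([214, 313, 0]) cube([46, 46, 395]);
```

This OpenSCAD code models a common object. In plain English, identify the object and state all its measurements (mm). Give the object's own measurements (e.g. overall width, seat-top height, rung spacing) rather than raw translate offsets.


A four-legged stool. The seat is a 260×359×32 mm slab whose top surface is at z = 427 mm; four square legs, each 46×46 mm in cross-section, run from the floor (z = 0) to the underside of the seat, each flush with a corner of the seat.


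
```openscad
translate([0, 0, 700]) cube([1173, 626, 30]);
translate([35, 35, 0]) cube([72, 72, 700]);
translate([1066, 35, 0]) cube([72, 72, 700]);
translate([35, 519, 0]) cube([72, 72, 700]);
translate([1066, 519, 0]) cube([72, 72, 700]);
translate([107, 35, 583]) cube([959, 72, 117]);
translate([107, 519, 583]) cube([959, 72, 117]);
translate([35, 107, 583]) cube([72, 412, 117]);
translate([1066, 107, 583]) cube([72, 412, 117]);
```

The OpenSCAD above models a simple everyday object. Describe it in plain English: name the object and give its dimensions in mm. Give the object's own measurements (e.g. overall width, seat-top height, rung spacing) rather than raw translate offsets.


A rectangular dining table. The top is 1173×626×30 mm with its upper surface at z = 730 mm. It stands on four 72×72 mm square legs, each inset 35 mm from the nearest pair of top edges, running from the floor to the underside of the top. Four apron rails, 72 mm thick and 117 mm tall, run between adjacent legs with their top edges flush with the underside of the top and their outer faces flush with the legs' outer faces.


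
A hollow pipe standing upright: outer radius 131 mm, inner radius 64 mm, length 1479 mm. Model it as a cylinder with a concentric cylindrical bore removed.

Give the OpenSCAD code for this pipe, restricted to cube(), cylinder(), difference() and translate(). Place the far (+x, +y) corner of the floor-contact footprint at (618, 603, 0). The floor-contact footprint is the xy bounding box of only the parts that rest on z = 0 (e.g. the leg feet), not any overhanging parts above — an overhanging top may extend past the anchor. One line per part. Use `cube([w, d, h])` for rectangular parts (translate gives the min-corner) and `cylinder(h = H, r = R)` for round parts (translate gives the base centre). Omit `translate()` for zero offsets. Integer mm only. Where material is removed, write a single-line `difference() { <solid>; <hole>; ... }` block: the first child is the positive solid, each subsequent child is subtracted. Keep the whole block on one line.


difference() { translate([487, 472, 0]) cylinder(h = 1479, r = 131); translate([487, 472, 0]) cylinder(h = 1479, r = 64); }


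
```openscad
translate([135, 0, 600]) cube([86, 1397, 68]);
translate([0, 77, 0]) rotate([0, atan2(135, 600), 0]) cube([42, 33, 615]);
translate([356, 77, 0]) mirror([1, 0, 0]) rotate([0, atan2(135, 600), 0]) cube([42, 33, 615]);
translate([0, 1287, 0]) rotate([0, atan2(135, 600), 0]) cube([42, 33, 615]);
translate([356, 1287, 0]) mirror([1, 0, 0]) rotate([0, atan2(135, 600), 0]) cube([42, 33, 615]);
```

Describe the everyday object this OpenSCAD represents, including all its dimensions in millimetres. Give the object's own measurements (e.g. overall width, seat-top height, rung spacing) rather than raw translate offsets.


A sawhorse. A 86×1397×68 mm beam (x, y, z) sits on two A-frame leg pairs. Each pair is two raked legs of 42×33 mm section (33 mm along y) splaying symmetrically in x. Each leg rises 600 mm vertically over 135 mm of horizontal reach and is 615 mm long along its own axis. Every leg's outer bottom edge rests on the floor and its outer top edge meets a bottom edge of the beam — the left legs (tilting toward +x) meet the beam's −x bottom edge, the right legs (their mirror images, tilting toward −x) meet its +x bottom edge — so the leg tops tuck under the beam, the beam's underside is 600 mm above the floor, and the feet are 356 mm apart outside-to-outside with the beam centred between them. The two leg pairs are set in 77 mm from either end of the beam.


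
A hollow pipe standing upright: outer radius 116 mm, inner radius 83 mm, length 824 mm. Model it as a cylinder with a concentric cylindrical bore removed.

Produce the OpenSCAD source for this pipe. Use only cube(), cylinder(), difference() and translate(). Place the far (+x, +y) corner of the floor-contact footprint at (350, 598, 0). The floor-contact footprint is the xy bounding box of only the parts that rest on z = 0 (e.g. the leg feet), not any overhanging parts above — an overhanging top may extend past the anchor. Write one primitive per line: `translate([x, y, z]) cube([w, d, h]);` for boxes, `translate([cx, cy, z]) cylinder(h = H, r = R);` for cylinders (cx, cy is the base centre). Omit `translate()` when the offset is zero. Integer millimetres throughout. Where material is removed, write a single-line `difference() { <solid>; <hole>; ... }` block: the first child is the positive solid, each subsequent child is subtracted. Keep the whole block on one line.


difference() { translate([234, 482, 0]) cylinder(h = 824, r = 116); translate([234, 482, 0]) cylinder(h = 824, r = 83); }


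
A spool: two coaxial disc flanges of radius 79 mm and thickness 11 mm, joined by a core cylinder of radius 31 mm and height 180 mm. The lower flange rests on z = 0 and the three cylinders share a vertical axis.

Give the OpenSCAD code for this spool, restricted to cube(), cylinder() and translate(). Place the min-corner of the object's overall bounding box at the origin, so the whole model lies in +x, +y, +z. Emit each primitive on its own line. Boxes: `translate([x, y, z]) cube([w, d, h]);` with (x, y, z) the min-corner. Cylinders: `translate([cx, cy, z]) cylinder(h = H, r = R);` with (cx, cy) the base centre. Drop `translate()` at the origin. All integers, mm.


translate([79, 79, 0]) cylinder(h = 11, r = 79);
translate([79, 79, 11]) cylinder(h = 180, r = 31);
translate([79, 79, 191]) cylinder(h = 11, r = 79);


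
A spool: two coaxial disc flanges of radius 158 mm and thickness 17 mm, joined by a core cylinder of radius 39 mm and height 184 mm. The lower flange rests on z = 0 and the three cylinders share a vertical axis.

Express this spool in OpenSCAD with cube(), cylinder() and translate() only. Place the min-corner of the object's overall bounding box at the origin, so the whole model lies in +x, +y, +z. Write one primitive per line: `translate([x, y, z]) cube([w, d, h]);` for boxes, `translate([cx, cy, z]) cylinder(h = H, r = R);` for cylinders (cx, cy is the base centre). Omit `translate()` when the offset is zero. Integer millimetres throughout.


translate([158, 158, 0]) cylinder(h = 17, r = 158);
translate([158, 158, 17]) cylinder(h = 184, r = 39);
translate([158, 158, 201]) cylinder(h = 17, r = 158);


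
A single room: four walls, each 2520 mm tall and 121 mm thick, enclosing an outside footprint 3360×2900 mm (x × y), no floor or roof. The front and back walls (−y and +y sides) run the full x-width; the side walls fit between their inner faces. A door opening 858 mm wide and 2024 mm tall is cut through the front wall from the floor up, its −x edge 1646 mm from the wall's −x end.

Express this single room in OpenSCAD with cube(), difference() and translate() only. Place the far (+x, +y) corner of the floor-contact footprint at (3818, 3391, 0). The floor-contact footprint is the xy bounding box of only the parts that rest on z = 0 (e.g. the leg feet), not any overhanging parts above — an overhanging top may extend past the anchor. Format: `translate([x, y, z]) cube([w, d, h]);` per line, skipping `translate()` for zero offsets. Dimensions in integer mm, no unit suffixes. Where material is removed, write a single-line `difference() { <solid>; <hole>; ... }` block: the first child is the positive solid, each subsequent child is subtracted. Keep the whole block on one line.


difference() { translate([458, 491, 0]) cube([3360, 121, 2520]); translate([2104, 491, 0]) cube([858, 121, 2024]); }
translate([458, 3270, 0]) cube([3360, 121, 2520]);
translate([458, 612, 0]) cube([121, 2658, 2520]);
translate([3697, 612, 0]) cube([121, 2658, 2520]);


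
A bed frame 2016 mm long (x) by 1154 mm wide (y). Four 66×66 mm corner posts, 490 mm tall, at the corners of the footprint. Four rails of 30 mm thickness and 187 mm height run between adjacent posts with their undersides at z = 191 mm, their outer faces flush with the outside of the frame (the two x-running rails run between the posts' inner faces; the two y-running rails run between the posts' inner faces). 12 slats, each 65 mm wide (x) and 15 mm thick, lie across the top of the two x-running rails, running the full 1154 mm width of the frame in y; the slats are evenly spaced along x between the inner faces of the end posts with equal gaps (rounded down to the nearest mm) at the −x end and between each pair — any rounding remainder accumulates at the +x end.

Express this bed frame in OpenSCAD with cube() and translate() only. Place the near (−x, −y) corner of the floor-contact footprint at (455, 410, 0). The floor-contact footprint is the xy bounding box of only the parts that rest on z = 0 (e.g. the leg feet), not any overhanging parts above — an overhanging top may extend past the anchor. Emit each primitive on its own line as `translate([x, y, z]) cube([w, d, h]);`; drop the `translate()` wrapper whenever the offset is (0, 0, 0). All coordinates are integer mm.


translate([455, 410, 0]) cube([66, 66, 490]);
translate([455, 1498, 0]) cube([66, 66, 490]);
translate([2405, 410, 0]) cube([66, 66, 490]);
translate([2405, 1498, 0]) cube([66, 66, 490]);
translate([521, 410, 191]) cube([1884, 30, 187]);
translate([521, 1534, 191]) cube([1884, 30, 187]);
translate([455, 476, 191]) cube([30, 1022, 187]);
translate([2441, 476, 191]) cube([30, 1022, 187]);
translate([605, 410, 378]) cube([65, 1154, 15]);
translate([754, 410, 378]) cube([65, 1154, 15]);
translate([903, 410, 378]) cube([65, 1154, 15]);
translate([1052, 410, 378]) cube([65, 1154, 15]);
translate([1201, 410, 378]) cube([65, 1154, 15]);
translate([1350, 410, 378]) cube([65, 1154, 15]);
translate([1499, 410, 378]) cube([65, 1154, 15]);
translate([1648, 410, 378]) cube([65, 1154, 15]);
translate([1797, 410, 378]) cube([65, 1154, 15]);
translate([1946, 410, 378]) cube([65, 1154, 15]);
translate([2095, 410, 378]) cube([65, 1154, 15]);
translate([2244, 410, 378]) cube([65, 1154, 15]);


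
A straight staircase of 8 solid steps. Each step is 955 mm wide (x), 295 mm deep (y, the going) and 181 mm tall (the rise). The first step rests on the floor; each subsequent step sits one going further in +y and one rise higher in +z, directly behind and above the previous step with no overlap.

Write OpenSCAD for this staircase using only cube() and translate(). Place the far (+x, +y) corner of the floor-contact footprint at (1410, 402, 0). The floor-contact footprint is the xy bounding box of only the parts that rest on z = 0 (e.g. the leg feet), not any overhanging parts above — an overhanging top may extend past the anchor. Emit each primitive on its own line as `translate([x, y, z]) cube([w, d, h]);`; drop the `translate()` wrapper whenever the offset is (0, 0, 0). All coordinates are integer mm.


translate([455, 107, 0]) cube([955, 295, 181]);
translate([455, 402, 181]) cube([955, 295, 181]);
translate([455, 697, 362]) cube([955, 295, 181]);
translate([455, 992, 543]) cube([955, 295, 181]);
translate([455, 1287, 724]) cube([955, 295, 181]);
translate([455, 1582, 905]) cube([955, 295, 181]);
translate([455, 1877, 1086]) cube([955, 295, 181]);
translate([455, 2172, 1267]) cube([955, 295, 181]);


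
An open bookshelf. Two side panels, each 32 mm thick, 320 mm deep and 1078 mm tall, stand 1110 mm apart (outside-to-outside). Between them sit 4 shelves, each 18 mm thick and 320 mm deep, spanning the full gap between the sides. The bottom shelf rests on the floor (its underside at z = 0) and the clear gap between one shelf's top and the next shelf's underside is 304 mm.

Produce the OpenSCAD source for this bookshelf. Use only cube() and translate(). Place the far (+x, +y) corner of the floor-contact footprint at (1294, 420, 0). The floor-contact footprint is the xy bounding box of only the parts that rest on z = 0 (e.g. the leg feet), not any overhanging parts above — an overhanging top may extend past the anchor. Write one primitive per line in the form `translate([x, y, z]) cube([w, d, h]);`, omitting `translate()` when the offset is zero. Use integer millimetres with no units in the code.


translate([184, 100, 0]) cube([32, 320, 1078]);
translate([1262, 100, 0]) cube([32, 320, 1078]);
translate([216, 100, 0]) cube([1046, 320, 18]);
translate([216, 100, 322]) cube([1046, 320, 18]);
translate([216, 100, 644]) cube([1046, 320, 18]);
translate([216, 100, 966]) cube([1046, 320, 18]);


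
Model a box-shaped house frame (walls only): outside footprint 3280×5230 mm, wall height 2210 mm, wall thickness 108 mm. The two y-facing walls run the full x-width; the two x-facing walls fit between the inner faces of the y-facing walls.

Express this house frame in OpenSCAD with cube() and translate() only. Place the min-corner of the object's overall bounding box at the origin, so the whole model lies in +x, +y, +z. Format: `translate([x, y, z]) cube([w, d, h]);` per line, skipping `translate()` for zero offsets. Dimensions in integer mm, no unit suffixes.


cube([3280, 108, 2210]);
translate([0, 5122, 0]) cube([3280, 108, 2210]);
translate([0, 108, 0]) cube([108, 5014, 2210]);
translate([3172, 108, 0]) cube([108, 5014, 2210]);


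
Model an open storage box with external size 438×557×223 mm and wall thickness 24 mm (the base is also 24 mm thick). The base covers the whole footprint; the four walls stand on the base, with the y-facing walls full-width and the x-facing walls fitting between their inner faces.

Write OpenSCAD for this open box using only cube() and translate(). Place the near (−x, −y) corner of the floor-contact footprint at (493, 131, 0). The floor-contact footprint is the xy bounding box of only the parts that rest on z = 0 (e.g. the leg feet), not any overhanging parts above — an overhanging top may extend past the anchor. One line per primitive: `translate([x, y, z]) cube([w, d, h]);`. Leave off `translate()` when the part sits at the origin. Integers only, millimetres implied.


translate([493, 131, 0]) cube([438, 557, 24]);
translate([493, 131, 24]) cube([438, 24, 199]);
translate([493, 664, 24]) cube([438, 24, 199]);
translate([493, 155, 24]) cube([24, 509, 199]);
translate([907, 155, 24]) cube([24, 509, 199]);


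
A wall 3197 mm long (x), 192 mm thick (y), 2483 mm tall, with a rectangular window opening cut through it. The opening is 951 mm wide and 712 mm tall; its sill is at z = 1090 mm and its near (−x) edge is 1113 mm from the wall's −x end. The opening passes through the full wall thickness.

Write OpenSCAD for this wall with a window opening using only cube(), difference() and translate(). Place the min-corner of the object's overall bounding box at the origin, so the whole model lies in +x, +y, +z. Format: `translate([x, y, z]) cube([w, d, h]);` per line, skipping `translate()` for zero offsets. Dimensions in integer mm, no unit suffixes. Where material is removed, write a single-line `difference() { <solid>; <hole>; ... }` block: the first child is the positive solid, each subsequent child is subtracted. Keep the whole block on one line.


difference() { cube([3197, 192, 2483]); translate([1113, 0, 1090]) cube([951, 192, 712]); }


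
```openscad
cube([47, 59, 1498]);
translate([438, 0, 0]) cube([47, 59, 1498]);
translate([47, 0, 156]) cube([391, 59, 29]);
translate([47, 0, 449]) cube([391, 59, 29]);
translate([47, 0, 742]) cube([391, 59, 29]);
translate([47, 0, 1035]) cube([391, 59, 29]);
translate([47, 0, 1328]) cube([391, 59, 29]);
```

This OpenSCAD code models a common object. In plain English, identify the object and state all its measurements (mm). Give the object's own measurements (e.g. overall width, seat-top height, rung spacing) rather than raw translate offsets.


A straight ladder. Two 47×59 mm vertical rails, 1498 mm tall, stand 485 mm apart (outside-to-outside) with their front faces coplanar on the −y side. 5 rungs, each 59 mm deep and 29 mm tall, span between the inner faces of the rails, front faces flush with the rails. The lowest rung's underside is at z = 156 mm and rungs are spaced 293 mm apart (underside to underside).


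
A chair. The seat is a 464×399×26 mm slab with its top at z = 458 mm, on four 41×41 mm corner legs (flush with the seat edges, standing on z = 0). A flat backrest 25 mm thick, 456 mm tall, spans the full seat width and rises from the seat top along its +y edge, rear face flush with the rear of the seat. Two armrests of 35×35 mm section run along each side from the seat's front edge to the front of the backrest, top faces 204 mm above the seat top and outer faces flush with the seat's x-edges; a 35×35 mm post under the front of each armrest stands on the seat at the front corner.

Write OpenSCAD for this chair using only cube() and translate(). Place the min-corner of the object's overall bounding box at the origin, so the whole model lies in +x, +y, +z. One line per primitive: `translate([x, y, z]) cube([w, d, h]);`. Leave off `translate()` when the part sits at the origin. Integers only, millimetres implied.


translate([0, 0, 432]) cube([464, 399, 26]);
cube([41, 41, 432]);
translate([423, 0, 0]) cube([41, 41, 432]);
translate([0, 358, 0]) cube([41, 41, 432]);
translate([423, 358, 0]) cube([41, 41, 432]);
translate([0, 374, 458]) cube([464, 25, 456]);
translate([0, 0, 627]) cube([35, 374, 35]);
translate([429, 0, 627]) cube([35, 374, 35]);
translate([0, 0, 458]) cube([35, 35, 169]);
translate([429, 0, 458]) cube([35, 35, 169]);


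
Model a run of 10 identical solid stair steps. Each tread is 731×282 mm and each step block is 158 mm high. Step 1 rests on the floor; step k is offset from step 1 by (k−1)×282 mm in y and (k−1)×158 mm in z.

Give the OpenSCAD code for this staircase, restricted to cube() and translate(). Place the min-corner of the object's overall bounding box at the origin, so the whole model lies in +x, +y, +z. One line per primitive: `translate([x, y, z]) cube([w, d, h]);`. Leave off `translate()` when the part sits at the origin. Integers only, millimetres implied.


cube([731, 282, 158]);
translate([0, 282, 158]) cube([731, 282, 158]);
translate([0, 564, 316]) cube([731, 282, 158]);
translate([0, 846, 474]) cube([731, 282, 158]);
translate([0, 1128, 632]) cube([731, 282, 158]);
translate([0, 1410, 790]) cube([731, 282, 158]);
translate([0, 1692, 948]) cube([731, 282, 158]);
translate([0, 1974, 1106]) cube([731, 282, 158]);
translate([0, 2256, 1264]) cube([731, 282, 158]);
translate([0, 2538, 1422]) cube([731, 282, 158]);


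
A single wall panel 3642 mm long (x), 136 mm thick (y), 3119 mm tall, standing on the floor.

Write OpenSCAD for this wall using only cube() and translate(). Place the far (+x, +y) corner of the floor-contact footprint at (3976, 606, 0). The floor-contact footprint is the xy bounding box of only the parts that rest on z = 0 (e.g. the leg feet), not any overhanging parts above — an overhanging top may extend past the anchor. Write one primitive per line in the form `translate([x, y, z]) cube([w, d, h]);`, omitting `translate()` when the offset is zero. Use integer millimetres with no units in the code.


translate([334, 470, 0]) cube([3642, 136, 3119]);


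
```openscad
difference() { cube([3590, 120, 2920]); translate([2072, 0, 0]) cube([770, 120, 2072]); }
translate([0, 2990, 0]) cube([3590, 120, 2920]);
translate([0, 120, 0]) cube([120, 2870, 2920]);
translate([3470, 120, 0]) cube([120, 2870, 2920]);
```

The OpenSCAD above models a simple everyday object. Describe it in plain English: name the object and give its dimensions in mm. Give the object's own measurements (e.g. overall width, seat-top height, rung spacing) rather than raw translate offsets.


A single room: four walls, each 2920 mm tall and 120 mm thick, enclosing an outside footprint 3590×3110 mm (x × y), no floor or roof. The front and back walls (−y and +y sides) run the full x-width; the side walls fit between their inner faces. A door opening 770 mm wide and 2072 mm tall is cut through the front wall from the floor up, its −x edge 2072 mm from the wall's −x end.


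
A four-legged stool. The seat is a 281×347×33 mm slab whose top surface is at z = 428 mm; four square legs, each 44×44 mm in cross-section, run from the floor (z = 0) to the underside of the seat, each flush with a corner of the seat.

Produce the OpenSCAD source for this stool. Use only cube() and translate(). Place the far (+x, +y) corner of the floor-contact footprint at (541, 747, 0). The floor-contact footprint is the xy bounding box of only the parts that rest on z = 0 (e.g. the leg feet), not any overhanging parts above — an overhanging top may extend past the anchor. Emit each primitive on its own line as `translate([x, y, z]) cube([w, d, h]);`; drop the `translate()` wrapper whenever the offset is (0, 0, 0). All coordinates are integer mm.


translate([260, 400, 395]) cube([281, 347, 33]);
translate([260, 400, 0]) cube([44, 44, 395]);
translate([497, 400, 0]) cube([44, 44, 395]);
translate([260, 703, 0]) cube([44, 44, 395]);
translate([497, 703, 0]) cube([44, 44, 395]);


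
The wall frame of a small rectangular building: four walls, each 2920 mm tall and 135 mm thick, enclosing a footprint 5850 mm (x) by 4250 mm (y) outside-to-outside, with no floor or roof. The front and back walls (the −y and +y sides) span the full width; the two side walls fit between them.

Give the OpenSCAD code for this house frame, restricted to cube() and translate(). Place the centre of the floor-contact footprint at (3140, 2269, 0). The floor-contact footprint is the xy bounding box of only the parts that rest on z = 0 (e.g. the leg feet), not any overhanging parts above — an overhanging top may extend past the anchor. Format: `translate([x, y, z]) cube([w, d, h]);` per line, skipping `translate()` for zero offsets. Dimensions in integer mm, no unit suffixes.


translate([215, 144, 0]) cube([5850, 135, 2920]);
translate([215, 4259, 0]) cube([5850, 135, 2920]);
translate([215, 279, 0]) cube([135, 3980, 2920]);
translate([5930, 279, 0]) cube([135, 3980, 2920]);


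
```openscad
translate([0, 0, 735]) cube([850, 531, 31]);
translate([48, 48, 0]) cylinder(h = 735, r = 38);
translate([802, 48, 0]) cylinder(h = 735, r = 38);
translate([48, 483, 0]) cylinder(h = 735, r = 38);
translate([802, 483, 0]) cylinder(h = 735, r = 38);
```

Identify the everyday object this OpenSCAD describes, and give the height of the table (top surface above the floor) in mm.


A table. The table height is 766 mm.

A 850×531×31 slab sits at z = 735 on four Ø76 mm round legs — a table. The top surface is at 735 + 31 = 766 mm.


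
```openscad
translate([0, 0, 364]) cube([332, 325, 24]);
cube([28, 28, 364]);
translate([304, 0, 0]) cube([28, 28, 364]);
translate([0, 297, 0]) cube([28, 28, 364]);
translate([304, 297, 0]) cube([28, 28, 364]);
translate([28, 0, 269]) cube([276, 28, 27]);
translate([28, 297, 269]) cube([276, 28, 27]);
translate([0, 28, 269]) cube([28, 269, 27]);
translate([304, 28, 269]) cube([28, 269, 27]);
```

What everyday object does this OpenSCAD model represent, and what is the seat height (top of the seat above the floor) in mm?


A stool. The seat height is 388 mm.

A 332×325×24 slab at z = 364 on four corner posts — a stool. The seat top is 364 + 24 = 388 mm.


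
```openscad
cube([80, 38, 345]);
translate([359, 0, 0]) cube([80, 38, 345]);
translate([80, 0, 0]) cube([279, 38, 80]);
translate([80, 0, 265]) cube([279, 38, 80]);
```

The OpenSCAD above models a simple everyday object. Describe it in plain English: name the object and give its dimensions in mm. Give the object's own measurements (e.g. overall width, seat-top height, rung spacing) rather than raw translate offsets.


A rectangular picture frame lying in the x–z plane (depth along y). The opening is 279 mm wide (x) by 185 mm tall (z), surrounded by a border 80 mm wide on all four sides. The frame is 38 mm deep and is made of two full-height vertical stiles with two horizontal rails fitted between them.


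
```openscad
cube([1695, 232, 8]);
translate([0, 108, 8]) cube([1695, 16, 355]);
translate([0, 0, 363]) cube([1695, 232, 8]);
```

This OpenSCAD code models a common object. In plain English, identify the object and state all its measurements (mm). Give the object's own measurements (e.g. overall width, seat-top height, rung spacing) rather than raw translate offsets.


An I-beam lying along x, 1695 mm long. Overall section height 371 mm. Two flanges 232 mm wide (y) and 8 mm thick, one on the floor and one at the top; a web 16 mm thick runs between them, centred on the flange width.


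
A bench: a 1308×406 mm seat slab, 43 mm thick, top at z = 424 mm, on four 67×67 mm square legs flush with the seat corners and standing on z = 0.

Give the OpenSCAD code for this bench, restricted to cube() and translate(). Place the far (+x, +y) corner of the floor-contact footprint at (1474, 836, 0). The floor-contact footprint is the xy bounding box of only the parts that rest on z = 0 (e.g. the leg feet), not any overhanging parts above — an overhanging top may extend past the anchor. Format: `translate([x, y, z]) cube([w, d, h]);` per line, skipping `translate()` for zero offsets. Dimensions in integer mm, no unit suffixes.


translate([166, 430, 381]) cube([1308, 406, 43]);
translate([166, 430, 0]) cube([67, 67, 381]);
translate([166, 769, 0]) cube([67, 67, 381]);
translate([1407, 430, 0]) cube([67, 67, 381]);
translate([1407, 769, 0]) cube([67, 67, 381]);


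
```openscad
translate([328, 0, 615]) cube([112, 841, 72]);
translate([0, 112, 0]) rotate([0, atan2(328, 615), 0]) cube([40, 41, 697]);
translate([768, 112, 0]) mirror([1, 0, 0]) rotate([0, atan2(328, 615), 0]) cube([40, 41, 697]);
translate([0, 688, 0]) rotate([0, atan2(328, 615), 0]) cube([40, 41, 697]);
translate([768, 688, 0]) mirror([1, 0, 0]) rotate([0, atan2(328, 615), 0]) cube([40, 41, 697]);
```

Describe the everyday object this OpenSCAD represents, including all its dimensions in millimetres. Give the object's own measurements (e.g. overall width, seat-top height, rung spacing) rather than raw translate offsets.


A sawhorse. A 112×841×72 mm beam (x, y, z) sits on two A-frame leg pairs. Each pair is two raked legs of 40×41 mm section (41 mm along y) splaying symmetrically in x. Each leg rises 615 mm vertically over 328 mm of horizontal reach and is 697 mm long along its own axis. Every leg's outer bottom edge rests on the floor and its outer top edge meets a bottom edge of the beam — the left legs (tilting toward +x) meet the beam's −x bottom edge, the right legs (their mirror images, tilting toward −x) meet its +x bottom edge — so the leg tops tuck under the beam, the beam's underside is 615 mm above the floor, and the feet are 768 mm apart outside-to-outside with the beam centred between them. The two leg pairs are set in 112 mm from either end of the beam.


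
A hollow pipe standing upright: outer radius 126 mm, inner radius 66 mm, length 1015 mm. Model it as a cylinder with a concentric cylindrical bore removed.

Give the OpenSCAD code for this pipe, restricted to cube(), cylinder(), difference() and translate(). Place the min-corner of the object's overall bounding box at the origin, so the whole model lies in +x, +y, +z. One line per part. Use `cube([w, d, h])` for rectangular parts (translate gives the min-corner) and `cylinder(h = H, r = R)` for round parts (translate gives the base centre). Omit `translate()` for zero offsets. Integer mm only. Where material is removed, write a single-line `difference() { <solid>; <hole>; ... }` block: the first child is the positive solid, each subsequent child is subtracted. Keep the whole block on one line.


difference() { translate([126, 126, 0]) cylinder(h = 1015, r = 126); translate([126, 126, 0]) cylinder(h = 1015, r = 66); }


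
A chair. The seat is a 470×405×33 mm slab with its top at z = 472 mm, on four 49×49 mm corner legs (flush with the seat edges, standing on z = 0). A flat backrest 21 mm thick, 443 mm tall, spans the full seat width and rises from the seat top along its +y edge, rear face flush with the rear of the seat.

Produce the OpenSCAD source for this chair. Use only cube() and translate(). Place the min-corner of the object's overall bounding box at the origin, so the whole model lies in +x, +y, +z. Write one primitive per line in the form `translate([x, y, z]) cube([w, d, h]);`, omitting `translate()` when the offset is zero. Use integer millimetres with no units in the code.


translate([0, 0, 439]) cube([470, 405, 33]);
cube([49, 49, 439]);
translate([421, 0, 0]) cube([49, 49, 439]);
translate([0, 356, 0]) cube([49, 49, 439]);
translate([421, 356, 0]) cube([49, 49, 439]);
translate([0, 384, 472]) cube([470, 21, 443]);


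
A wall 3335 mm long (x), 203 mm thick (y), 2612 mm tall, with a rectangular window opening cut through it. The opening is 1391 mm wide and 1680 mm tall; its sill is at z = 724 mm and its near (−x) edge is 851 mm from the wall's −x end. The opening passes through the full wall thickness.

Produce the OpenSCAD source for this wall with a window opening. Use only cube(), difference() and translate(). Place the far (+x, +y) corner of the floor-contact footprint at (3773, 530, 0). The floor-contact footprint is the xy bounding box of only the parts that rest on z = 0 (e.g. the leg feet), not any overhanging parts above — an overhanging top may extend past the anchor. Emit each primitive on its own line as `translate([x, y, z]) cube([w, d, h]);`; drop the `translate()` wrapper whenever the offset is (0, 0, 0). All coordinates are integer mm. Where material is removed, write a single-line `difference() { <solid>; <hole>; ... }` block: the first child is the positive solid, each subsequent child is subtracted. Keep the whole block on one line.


difference() { translate([438, 327, 0]) cube([3335, 203, 2612]); translate([1289, 327, 724]) cube([1391, 203, 1680]); }


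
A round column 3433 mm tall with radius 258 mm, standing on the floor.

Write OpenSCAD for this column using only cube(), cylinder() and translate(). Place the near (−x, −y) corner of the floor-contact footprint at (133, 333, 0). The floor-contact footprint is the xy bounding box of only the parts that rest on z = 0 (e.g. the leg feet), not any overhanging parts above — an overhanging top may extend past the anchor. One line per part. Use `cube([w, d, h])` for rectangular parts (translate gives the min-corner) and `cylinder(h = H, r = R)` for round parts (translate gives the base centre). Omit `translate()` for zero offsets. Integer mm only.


translate([391, 591, 0]) cylinder(h = 3433, r = 258);


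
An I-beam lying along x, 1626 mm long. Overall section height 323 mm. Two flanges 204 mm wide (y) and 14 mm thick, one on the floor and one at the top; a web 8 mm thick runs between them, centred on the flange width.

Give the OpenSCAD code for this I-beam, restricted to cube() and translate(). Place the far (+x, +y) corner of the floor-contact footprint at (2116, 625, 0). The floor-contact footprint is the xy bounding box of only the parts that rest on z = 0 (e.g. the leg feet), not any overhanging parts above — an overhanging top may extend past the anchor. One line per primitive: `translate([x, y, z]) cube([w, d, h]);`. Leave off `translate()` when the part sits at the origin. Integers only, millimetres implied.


translate([490, 421, 0]) cube([1626, 204, 14]);
translate([490, 519, 14]) cube([1626, 8, 295]);
translate([490, 421, 309]) cube([1626, 204, 14]);


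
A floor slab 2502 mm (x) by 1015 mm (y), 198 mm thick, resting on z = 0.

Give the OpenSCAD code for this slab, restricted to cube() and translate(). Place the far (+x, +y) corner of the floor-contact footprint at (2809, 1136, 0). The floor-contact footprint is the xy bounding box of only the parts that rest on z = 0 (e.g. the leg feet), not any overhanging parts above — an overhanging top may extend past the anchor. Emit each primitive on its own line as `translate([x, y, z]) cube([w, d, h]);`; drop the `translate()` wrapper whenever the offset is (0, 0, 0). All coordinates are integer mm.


translate([307, 121, 0]) cube([2502, 1015, 198]);


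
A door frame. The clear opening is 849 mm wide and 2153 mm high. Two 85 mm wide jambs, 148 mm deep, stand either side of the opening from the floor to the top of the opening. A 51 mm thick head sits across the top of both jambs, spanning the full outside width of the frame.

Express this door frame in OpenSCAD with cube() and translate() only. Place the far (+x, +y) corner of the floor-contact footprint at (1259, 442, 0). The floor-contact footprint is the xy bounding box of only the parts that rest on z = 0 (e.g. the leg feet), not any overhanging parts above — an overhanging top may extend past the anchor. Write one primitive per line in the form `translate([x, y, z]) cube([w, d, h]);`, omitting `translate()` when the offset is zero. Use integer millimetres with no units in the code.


translate([240, 294, 0]) cube([85, 148, 2153]);
translate([1174, 294, 0]) cube([85, 148, 2153]);
translate([240, 294, 2153]) cube([1019, 148, 51]);
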